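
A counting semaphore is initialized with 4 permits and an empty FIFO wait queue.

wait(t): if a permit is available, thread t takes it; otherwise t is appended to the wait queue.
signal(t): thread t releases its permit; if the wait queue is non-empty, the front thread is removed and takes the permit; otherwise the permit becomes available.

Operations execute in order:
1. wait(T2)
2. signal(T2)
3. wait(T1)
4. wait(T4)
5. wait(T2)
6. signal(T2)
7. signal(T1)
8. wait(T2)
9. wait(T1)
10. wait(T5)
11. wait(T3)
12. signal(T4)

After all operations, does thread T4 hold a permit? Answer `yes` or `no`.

Answer: no

Derivation:
Step 1: wait(T2) -> count=3 queue=[] holders={T2}
Step 2: signal(T2) -> count=4 queue=[] holders={none}
Step 3: wait(T1) -> count=3 queue=[] holders={T1}
Step 4: wait(T4) -> count=2 queue=[] holders={T1,T4}
Step 5: wait(T2) -> count=1 queue=[] holders={T1,T2,T4}
Step 6: signal(T2) -> count=2 queue=[] holders={T1,T4}
Step 7: signal(T1) -> count=3 queue=[] holders={T4}
Step 8: wait(T2) -> count=2 queue=[] holders={T2,T4}
Step 9: wait(T1) -> count=1 queue=[] holders={T1,T2,T4}
Step 10: wait(T5) -> count=0 queue=[] holders={T1,T2,T4,T5}
Step 11: wait(T3) -> count=0 queue=[T3] holders={T1,T2,T4,T5}
Step 12: signal(T4) -> count=0 queue=[] holders={T1,T2,T3,T5}
Final holders: {T1,T2,T3,T5} -> T4 not in holders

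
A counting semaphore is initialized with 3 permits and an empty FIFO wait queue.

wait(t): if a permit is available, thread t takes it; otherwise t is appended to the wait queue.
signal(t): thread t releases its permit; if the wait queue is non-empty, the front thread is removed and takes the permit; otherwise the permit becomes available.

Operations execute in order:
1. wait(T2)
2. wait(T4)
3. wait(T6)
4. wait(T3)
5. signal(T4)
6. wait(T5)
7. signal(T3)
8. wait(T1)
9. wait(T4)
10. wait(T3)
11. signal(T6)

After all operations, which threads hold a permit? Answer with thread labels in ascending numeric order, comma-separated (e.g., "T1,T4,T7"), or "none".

Step 1: wait(T2) -> count=2 queue=[] holders={T2}
Step 2: wait(T4) -> count=1 queue=[] holders={T2,T4}
Step 3: wait(T6) -> count=0 queue=[] holders={T2,T4,T6}
Step 4: wait(T3) -> count=0 queue=[T3] holders={T2,T4,T6}
Step 5: signal(T4) -> count=0 queue=[] holders={T2,T3,T6}
Step 6: wait(T5) -> count=0 queue=[T5] holders={T2,T3,T6}
Step 7: signal(T3) -> count=0 queue=[] holders={T2,T5,T6}
Step 8: wait(T1) -> count=0 queue=[T1] holders={T2,T5,T6}
Step 9: wait(T4) -> count=0 queue=[T1,T4] holders={T2,T5,T6}
Step 10: wait(T3) -> count=0 queue=[T1,T4,T3] holders={T2,T5,T6}
Step 11: signal(T6) -> count=0 queue=[T4,T3] holders={T1,T2,T5}
Final holders: T1,T2,T5

Answer: T1,T2,T5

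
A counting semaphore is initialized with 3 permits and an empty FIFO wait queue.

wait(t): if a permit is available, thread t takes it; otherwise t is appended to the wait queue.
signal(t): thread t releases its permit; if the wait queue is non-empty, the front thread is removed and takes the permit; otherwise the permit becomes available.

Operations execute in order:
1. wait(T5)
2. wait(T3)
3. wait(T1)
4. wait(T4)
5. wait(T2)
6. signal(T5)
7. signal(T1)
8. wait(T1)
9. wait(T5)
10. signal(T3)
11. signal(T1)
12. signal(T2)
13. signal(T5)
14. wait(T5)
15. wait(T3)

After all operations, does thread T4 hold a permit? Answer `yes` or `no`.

Step 1: wait(T5) -> count=2 queue=[] holders={T5}
Step 2: wait(T3) -> count=1 queue=[] holders={T3,T5}
Step 3: wait(T1) -> count=0 queue=[] holders={T1,T3,T5}
Step 4: wait(T4) -> count=0 queue=[T4] holders={T1,T3,T5}
Step 5: wait(T2) -> count=0 queue=[T4,T2] holders={T1,T3,T5}
Step 6: signal(T5) -> count=0 queue=[T2] holders={T1,T3,T4}
Step 7: signal(T1) -> count=0 queue=[] holders={T2,T3,T4}
Step 8: wait(T1) -> count=0 queue=[T1] holders={T2,T3,T4}
Step 9: wait(T5) -> count=0 queue=[T1,T5] holders={T2,T3,T4}
Step 10: signal(T3) -> count=0 queue=[T5] holders={T1,T2,T4}
Step 11: signal(T1) -> count=0 queue=[] holders={T2,T4,T5}
Step 12: signal(T2) -> count=1 queue=[] holders={T4,T5}
Step 13: signal(T5) -> count=2 queue=[] holders={T4}
Step 14: wait(T5) -> count=1 queue=[] holders={T4,T5}
Step 15: wait(T3) -> count=0 queue=[] holders={T3,T4,T5}
Final holders: {T3,T4,T5} -> T4 in holders

Answer: yes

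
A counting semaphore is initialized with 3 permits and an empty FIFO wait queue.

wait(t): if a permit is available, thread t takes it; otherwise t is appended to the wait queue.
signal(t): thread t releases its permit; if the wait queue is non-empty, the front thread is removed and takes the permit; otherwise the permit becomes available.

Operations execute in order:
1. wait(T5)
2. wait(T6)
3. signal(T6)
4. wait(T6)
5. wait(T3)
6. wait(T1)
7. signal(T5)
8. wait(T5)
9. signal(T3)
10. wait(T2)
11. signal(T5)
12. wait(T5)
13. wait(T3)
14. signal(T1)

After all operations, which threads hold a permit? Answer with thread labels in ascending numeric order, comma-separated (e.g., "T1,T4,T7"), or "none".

Step 1: wait(T5) -> count=2 queue=[] holders={T5}
Step 2: wait(T6) -> count=1 queue=[] holders={T5,T6}
Step 3: signal(T6) -> count=2 queue=[] holders={T5}
Step 4: wait(T6) -> count=1 queue=[] holders={T5,T6}
Step 5: wait(T3) -> count=0 queue=[] holders={T3,T5,T6}
Step 6: wait(T1) -> count=0 queue=[T1] holders={T3,T5,T6}
Step 7: signal(T5) -> count=0 queue=[] holders={T1,T3,T6}
Step 8: wait(T5) -> count=0 queue=[T5] holders={T1,T3,T6}
Step 9: signal(T3) -> count=0 queue=[] holders={T1,T5,T6}
Step 10: wait(T2) -> count=0 queue=[T2] holders={T1,T5,T6}
Step 11: signal(T5) -> count=0 queue=[] holders={T1,T2,T6}
Step 12: wait(T5) -> count=0 queue=[T5] holders={T1,T2,T6}
Step 13: wait(T3) -> count=0 queue=[T5,T3] holders={T1,T2,T6}
Step 14: signal(T1) -> count=0 queue=[T3] holders={T2,T5,T6}
Final holders: T2,T5,T6

Answer: T2,T5,T6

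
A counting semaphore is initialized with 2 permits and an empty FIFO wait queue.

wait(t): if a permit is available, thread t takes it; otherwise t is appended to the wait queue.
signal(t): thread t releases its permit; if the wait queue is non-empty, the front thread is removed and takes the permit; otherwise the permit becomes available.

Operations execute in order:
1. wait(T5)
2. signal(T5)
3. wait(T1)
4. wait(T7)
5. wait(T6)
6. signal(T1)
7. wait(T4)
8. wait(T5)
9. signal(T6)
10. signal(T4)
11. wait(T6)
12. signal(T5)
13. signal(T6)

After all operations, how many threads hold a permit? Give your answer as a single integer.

Step 1: wait(T5) -> count=1 queue=[] holders={T5}
Step 2: signal(T5) -> count=2 queue=[] holders={none}
Step 3: wait(T1) -> count=1 queue=[] holders={T1}
Step 4: wait(T7) -> count=0 queue=[] holders={T1,T7}
Step 5: wait(T6) -> count=0 queue=[T6] holders={T1,T7}
Step 6: signal(T1) -> count=0 queue=[] holders={T6,T7}
Step 7: wait(T4) -> count=0 queue=[T4] holders={T6,T7}
Step 8: wait(T5) -> count=0 queue=[T4,T5] holders={T6,T7}
Step 9: signal(T6) -> count=0 queue=[T5] holders={T4,T7}
Step 10: signal(T4) -> count=0 queue=[] holders={T5,T7}
Step 11: wait(T6) -> count=0 queue=[T6] holders={T5,T7}
Step 12: signal(T5) -> count=0 queue=[] holders={T6,T7}
Step 13: signal(T6) -> count=1 queue=[] holders={T7}
Final holders: {T7} -> 1 thread(s)

Answer: 1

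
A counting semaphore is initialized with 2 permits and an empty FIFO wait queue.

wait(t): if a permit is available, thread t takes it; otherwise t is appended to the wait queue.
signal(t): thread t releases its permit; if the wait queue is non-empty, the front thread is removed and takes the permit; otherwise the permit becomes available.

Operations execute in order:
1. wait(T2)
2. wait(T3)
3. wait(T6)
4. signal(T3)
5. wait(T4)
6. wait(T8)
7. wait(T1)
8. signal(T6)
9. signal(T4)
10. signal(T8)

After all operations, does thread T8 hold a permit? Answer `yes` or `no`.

Answer: no

Derivation:
Step 1: wait(T2) -> count=1 queue=[] holders={T2}
Step 2: wait(T3) -> count=0 queue=[] holders={T2,T3}
Step 3: wait(T6) -> count=0 queue=[T6] holders={T2,T3}
Step 4: signal(T3) -> count=0 queue=[] holders={T2,T6}
Step 5: wait(T4) -> count=0 queue=[T4] holders={T2,T6}
Step 6: wait(T8) -> count=0 queue=[T4,T8] holders={T2,T6}
Step 7: wait(T1) -> count=0 queue=[T4,T8,T1] holders={T2,T6}
Step 8: signal(T6) -> count=0 queue=[T8,T1] holders={T2,T4}
Step 9: signal(T4) -> count=0 queue=[T1] holders={T2,T8}
Step 10: signal(T8) -> count=0 queue=[] holders={T1,T2}
Final holders: {T1,T2} -> T8 not in holders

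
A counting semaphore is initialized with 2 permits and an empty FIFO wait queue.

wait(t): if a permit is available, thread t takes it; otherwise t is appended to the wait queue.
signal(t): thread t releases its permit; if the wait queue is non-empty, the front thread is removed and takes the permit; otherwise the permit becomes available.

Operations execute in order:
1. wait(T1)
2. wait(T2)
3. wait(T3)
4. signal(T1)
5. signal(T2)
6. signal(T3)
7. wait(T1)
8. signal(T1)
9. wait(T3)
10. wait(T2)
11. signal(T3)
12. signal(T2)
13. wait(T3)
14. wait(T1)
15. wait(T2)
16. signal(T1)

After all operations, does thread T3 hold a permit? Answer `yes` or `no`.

Answer: yes

Derivation:
Step 1: wait(T1) -> count=1 queue=[] holders={T1}
Step 2: wait(T2) -> count=0 queue=[] holders={T1,T2}
Step 3: wait(T3) -> count=0 queue=[T3] holders={T1,T2}
Step 4: signal(T1) -> count=0 queue=[] holders={T2,T3}
Step 5: signal(T2) -> count=1 queue=[] holders={T3}
Step 6: signal(T3) -> count=2 queue=[] holders={none}
Step 7: wait(T1) -> count=1 queue=[] holders={T1}
Step 8: signal(T1) -> count=2 queue=[] holders={none}
Step 9: wait(T3) -> count=1 queue=[] holders={T3}
Step 10: wait(T2) -> count=0 queue=[] holders={T2,T3}
Step 11: signal(T3) -> count=1 queue=[] holders={T2}
Step 12: signal(T2) -> count=2 queue=[] holders={none}
Step 13: wait(T3) -> count=1 queue=[] holders={T3}
Step 14: wait(T1) -> count=0 queue=[] holders={T1,T3}
Step 15: wait(T2) -> count=0 queue=[T2] holders={T1,T3}
Step 16: signal(T1) -> count=0 queue=[] holders={T2,T3}
Final holders: {T2,T3} -> T3 in holders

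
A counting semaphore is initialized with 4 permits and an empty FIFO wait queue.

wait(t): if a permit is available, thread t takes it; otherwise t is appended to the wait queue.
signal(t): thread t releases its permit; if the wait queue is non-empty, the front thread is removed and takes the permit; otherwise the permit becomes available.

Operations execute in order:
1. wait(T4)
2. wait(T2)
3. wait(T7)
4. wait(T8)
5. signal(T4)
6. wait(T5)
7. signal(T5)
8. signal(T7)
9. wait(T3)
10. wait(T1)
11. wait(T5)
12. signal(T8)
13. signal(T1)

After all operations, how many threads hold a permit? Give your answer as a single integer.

Step 1: wait(T4) -> count=3 queue=[] holders={T4}
Step 2: wait(T2) -> count=2 queue=[] holders={T2,T4}
Step 3: wait(T7) -> count=1 queue=[] holders={T2,T4,T7}
Step 4: wait(T8) -> count=0 queue=[] holders={T2,T4,T7,T8}
Step 5: signal(T4) -> count=1 queue=[] holders={T2,T7,T8}
Step 6: wait(T5) -> count=0 queue=[] holders={T2,T5,T7,T8}
Step 7: signal(T5) -> count=1 queue=[] holders={T2,T7,T8}
Step 8: signal(T7) -> count=2 queue=[] holders={T2,T8}
Step 9: wait(T3) -> count=1 queue=[] holders={T2,T3,T8}
Step 10: wait(T1) -> count=0 queue=[] holders={T1,T2,T3,T8}
Step 11: wait(T5) -> count=0 queue=[T5] holders={T1,T2,T3,T8}
Step 12: signal(T8) -> count=0 queue=[] holders={T1,T2,T3,T5}
Step 13: signal(T1) -> count=1 queue=[] holders={T2,T3,T5}
Final holders: {T2,T3,T5} -> 3 thread(s)

Answer: 3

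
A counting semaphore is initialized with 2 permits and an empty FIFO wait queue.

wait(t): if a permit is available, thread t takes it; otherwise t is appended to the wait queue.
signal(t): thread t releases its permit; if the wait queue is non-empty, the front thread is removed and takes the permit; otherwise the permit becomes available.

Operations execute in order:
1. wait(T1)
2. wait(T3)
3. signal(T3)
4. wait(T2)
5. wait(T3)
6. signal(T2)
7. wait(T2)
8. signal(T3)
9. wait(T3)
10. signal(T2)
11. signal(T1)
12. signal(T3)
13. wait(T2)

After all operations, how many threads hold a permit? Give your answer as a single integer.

Step 1: wait(T1) -> count=1 queue=[] holders={T1}
Step 2: wait(T3) -> count=0 queue=[] holders={T1,T3}
Step 3: signal(T3) -> count=1 queue=[] holders={T1}
Step 4: wait(T2) -> count=0 queue=[] holders={T1,T2}
Step 5: wait(T3) -> count=0 queue=[T3] holders={T1,T2}
Step 6: signal(T2) -> count=0 queue=[] holders={T1,T3}
Step 7: wait(T2) -> count=0 queue=[T2] holders={T1,T3}
Step 8: signal(T3) -> count=0 queue=[] holders={T1,T2}
Step 9: wait(T3) -> count=0 queue=[T3] holders={T1,T2}
Step 10: signal(T2) -> count=0 queue=[] holders={T1,T3}
Step 11: signal(T1) -> count=1 queue=[] holders={T3}
Step 12: signal(T3) -> count=2 queue=[] holders={none}
Step 13: wait(T2) -> count=1 queue=[] holders={T2}
Final holders: {T2} -> 1 thread(s)

Answer: 1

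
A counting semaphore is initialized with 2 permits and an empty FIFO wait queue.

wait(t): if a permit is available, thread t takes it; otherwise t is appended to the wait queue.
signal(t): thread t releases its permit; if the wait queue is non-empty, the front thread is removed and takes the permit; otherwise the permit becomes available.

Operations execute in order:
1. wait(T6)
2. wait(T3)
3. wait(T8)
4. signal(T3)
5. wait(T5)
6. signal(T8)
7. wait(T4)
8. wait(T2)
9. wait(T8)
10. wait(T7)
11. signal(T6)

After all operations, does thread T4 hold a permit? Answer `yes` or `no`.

Step 1: wait(T6) -> count=1 queue=[] holders={T6}
Step 2: wait(T3) -> count=0 queue=[] holders={T3,T6}
Step 3: wait(T8) -> count=0 queue=[T8] holders={T3,T6}
Step 4: signal(T3) -> count=0 queue=[] holders={T6,T8}
Step 5: wait(T5) -> count=0 queue=[T5] holders={T6,T8}
Step 6: signal(T8) -> count=0 queue=[] holders={T5,T6}
Step 7: wait(T4) -> count=0 queue=[T4] holders={T5,T6}
Step 8: wait(T2) -> count=0 queue=[T4,T2] holders={T5,T6}
Step 9: wait(T8) -> count=0 queue=[T4,T2,T8] holders={T5,T6}
Step 10: wait(T7) -> count=0 queue=[T4,T2,T8,T7] holders={T5,T6}
Step 11: signal(T6) -> count=0 queue=[T2,T8,T7] holders={T4,T5}
Final holders: {T4,T5} -> T4 in holders

Answer: yes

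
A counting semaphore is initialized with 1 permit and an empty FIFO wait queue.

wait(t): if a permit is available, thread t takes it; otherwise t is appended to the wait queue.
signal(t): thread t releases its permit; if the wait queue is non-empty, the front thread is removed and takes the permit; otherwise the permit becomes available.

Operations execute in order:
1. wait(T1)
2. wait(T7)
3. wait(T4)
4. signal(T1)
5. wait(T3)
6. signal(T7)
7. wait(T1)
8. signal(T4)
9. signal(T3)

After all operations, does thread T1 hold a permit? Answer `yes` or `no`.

Step 1: wait(T1) -> count=0 queue=[] holders={T1}
Step 2: wait(T7) -> count=0 queue=[T7] holders={T1}
Step 3: wait(T4) -> count=0 queue=[T7,T4] holders={T1}
Step 4: signal(T1) -> count=0 queue=[T4] holders={T7}
Step 5: wait(T3) -> count=0 queue=[T4,T3] holders={T7}
Step 6: signal(T7) -> count=0 queue=[T3] holders={T4}
Step 7: wait(T1) -> count=0 queue=[T3,T1] holders={T4}
Step 8: signal(T4) -> count=0 queue=[T1] holders={T3}
Step 9: signal(T3) -> count=0 queue=[] holders={T1}
Final holders: {T1} -> T1 in holders

Answer: yes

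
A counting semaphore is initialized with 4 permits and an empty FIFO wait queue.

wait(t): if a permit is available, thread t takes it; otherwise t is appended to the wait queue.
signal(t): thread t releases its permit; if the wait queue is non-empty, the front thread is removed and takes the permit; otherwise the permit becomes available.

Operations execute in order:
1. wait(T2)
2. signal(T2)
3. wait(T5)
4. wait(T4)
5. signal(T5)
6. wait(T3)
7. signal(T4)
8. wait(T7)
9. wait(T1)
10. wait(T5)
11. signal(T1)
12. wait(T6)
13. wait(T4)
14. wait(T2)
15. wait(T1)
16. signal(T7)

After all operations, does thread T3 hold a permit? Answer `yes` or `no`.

Step 1: wait(T2) -> count=3 queue=[] holders={T2}
Step 2: signal(T2) -> count=4 queue=[] holders={none}
Step 3: wait(T5) -> count=3 queue=[] holders={T5}
Step 4: wait(T4) -> count=2 queue=[] holders={T4,T5}
Step 5: signal(T5) -> count=3 queue=[] holders={T4}
Step 6: wait(T3) -> count=2 queue=[] holders={T3,T4}
Step 7: signal(T4) -> count=3 queue=[] holders={T3}
Step 8: wait(T7) -> count=2 queue=[] holders={T3,T7}
Step 9: wait(T1) -> count=1 queue=[] holders={T1,T3,T7}
Step 10: wait(T5) -> count=0 queue=[] holders={T1,T3,T5,T7}
Step 11: signal(T1) -> count=1 queue=[] holders={T3,T5,T7}
Step 12: wait(T6) -> count=0 queue=[] holders={T3,T5,T6,T7}
Step 13: wait(T4) -> count=0 queue=[T4] holders={T3,T5,T6,T7}
Step 14: wait(T2) -> count=0 queue=[T4,T2] holders={T3,T5,T6,T7}
Step 15: wait(T1) -> count=0 queue=[T4,T2,T1] holders={T3,T5,T6,T7}
Step 16: signal(T7) -> count=0 queue=[T2,T1] holders={T3,T4,T5,T6}
Final holders: {T3,T4,T5,T6} -> T3 in holders

Answer: yes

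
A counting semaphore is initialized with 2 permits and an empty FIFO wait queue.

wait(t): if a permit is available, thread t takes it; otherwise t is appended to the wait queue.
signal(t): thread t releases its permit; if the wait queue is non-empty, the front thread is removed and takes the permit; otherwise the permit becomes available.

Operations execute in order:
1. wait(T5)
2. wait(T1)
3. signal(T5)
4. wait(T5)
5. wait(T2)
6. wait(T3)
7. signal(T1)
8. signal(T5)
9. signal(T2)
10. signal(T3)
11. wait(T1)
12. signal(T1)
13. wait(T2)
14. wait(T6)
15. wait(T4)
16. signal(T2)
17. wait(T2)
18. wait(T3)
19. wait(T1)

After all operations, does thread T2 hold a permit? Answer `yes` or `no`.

Step 1: wait(T5) -> count=1 queue=[] holders={T5}
Step 2: wait(T1) -> count=0 queue=[] holders={T1,T5}
Step 3: signal(T5) -> count=1 queue=[] holders={T1}
Step 4: wait(T5) -> count=0 queue=[] holders={T1,T5}
Step 5: wait(T2) -> count=0 queue=[T2] holders={T1,T5}
Step 6: wait(T3) -> count=0 queue=[T2,T3] holders={T1,T5}
Step 7: signal(T1) -> count=0 queue=[T3] holders={T2,T5}
Step 8: signal(T5) -> count=0 queue=[] holders={T2,T3}
Step 9: signal(T2) -> count=1 queue=[] holders={T3}
Step 10: signal(T3) -> count=2 queue=[] holders={none}
Step 11: wait(T1) -> count=1 queue=[] holders={T1}
Step 12: signal(T1) -> count=2 queue=[] holders={none}
Step 13: wait(T2) -> count=1 queue=[] holders={T2}
Step 14: wait(T6) -> count=0 queue=[] holders={T2,T6}
Step 15: wait(T4) -> count=0 queue=[T4] holders={T2,T6}
Step 16: signal(T2) -> count=0 queue=[] holders={T4,T6}
Step 17: wait(T2) -> count=0 queue=[T2] holders={T4,T6}
Step 18: wait(T3) -> count=0 queue=[T2,T3] holders={T4,T6}
Step 19: wait(T1) -> count=0 queue=[T2,T3,T1] holders={T4,T6}
Final holders: {T4,T6} -> T2 not in holders

Answer: no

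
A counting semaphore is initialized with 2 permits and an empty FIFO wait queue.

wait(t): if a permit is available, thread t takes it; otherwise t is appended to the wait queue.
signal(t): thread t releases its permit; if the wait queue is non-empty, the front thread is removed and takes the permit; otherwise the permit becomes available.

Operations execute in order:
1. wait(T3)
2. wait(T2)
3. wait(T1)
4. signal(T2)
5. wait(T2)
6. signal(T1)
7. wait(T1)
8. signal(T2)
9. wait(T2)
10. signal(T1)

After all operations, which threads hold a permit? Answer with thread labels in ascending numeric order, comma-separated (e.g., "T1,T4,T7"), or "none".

Step 1: wait(T3) -> count=1 queue=[] holders={T3}
Step 2: wait(T2) -> count=0 queue=[] holders={T2,T3}
Step 3: wait(T1) -> count=0 queue=[T1] holders={T2,T3}
Step 4: signal(T2) -> count=0 queue=[] holders={T1,T3}
Step 5: wait(T2) -> count=0 queue=[T2] holders={T1,T3}
Step 6: signal(T1) -> count=0 queue=[] holders={T2,T3}
Step 7: wait(T1) -> count=0 queue=[T1] holders={T2,T3}
Step 8: signal(T2) -> count=0 queue=[] holders={T1,T3}
Step 9: wait(T2) -> count=0 queue=[T2] holders={T1,T3}
Step 10: signal(T1) -> count=0 queue=[] holders={T2,T3}
Final holders: T2,T3

Answer: T2,T3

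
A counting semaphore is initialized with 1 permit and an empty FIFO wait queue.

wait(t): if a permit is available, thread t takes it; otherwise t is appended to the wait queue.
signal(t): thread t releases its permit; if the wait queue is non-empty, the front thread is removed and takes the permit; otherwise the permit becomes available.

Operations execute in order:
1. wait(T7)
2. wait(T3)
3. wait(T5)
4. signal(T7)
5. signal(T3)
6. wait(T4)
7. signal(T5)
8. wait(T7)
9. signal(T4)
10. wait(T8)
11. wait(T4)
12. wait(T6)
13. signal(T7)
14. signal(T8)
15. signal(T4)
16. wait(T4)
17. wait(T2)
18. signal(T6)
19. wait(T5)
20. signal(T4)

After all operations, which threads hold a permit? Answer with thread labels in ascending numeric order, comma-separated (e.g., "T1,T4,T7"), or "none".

Step 1: wait(T7) -> count=0 queue=[] holders={T7}
Step 2: wait(T3) -> count=0 queue=[T3] holders={T7}
Step 3: wait(T5) -> count=0 queue=[T3,T5] holders={T7}
Step 4: signal(T7) -> count=0 queue=[T5] holders={T3}
Step 5: signal(T3) -> count=0 queue=[] holders={T5}
Step 6: wait(T4) -> count=0 queue=[T4] holders={T5}
Step 7: signal(T5) -> count=0 queue=[] holders={T4}
Step 8: wait(T7) -> count=0 queue=[T7] holders={T4}
Step 9: signal(T4) -> count=0 queue=[] holders={T7}
Step 10: wait(T8) -> count=0 queue=[T8] holders={T7}
Step 11: wait(T4) -> count=0 queue=[T8,T4] holders={T7}
Step 12: wait(T6) -> count=0 queue=[T8,T4,T6] holders={T7}
Step 13: signal(T7) -> count=0 queue=[T4,T6] holders={T8}
Step 14: signal(T8) -> count=0 queue=[T6] holders={T4}
Step 15: signal(T4) -> count=0 queue=[] holders={T6}
Step 16: wait(T4) -> count=0 queue=[T4] holders={T6}
Step 17: wait(T2) -> count=0 queue=[T4,T2] holders={T6}
Step 18: signal(T6) -> count=0 queue=[T2] holders={T4}
Step 19: wait(T5) -> count=0 queue=[T2,T5] holders={T4}
Step 20: signal(T4) -> count=0 queue=[T5] holders={T2}
Final holders: T2

Answer: T2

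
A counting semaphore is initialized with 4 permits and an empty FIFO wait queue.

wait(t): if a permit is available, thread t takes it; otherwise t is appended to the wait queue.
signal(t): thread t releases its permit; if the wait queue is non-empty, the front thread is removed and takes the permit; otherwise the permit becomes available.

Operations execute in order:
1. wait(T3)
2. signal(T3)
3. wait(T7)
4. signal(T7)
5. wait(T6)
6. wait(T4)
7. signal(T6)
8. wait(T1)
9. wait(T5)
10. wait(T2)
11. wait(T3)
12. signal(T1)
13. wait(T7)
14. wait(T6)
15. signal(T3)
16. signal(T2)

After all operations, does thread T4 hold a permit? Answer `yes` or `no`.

Answer: yes

Derivation:
Step 1: wait(T3) -> count=3 queue=[] holders={T3}
Step 2: signal(T3) -> count=4 queue=[] holders={none}
Step 3: wait(T7) -> count=3 queue=[] holders={T7}
Step 4: signal(T7) -> count=4 queue=[] holders={none}
Step 5: wait(T6) -> count=3 queue=[] holders={T6}
Step 6: wait(T4) -> count=2 queue=[] holders={T4,T6}
Step 7: signal(T6) -> count=3 queue=[] holders={T4}
Step 8: wait(T1) -> count=2 queue=[] holders={T1,T4}
Step 9: wait(T5) -> count=1 queue=[] holders={T1,T4,T5}
Step 10: wait(T2) -> count=0 queue=[] holders={T1,T2,T4,T5}
Step 11: wait(T3) -> count=0 queue=[T3] holders={T1,T2,T4,T5}
Step 12: signal(T1) -> count=0 queue=[] holders={T2,T3,T4,T5}
Step 13: wait(T7) -> count=0 queue=[T7] holders={T2,T3,T4,T5}
Step 14: wait(T6) -> count=0 queue=[T7,T6] holders={T2,T3,T4,T5}
Step 15: signal(T3) -> count=0 queue=[T6] holders={T2,T4,T5,T7}
Step 16: signal(T2) -> count=0 queue=[] holders={T4,T5,T6,T7}
Final holders: {T4,T5,T6,T7} -> T4 in holders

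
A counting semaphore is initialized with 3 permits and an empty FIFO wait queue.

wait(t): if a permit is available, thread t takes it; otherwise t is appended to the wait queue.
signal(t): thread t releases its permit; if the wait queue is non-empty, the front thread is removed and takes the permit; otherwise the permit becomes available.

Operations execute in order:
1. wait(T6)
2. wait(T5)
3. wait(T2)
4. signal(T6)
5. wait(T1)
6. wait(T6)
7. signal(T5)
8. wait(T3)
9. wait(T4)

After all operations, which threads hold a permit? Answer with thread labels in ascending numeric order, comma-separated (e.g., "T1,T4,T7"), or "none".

Answer: T1,T2,T6

Derivation:
Step 1: wait(T6) -> count=2 queue=[] holders={T6}
Step 2: wait(T5) -> count=1 queue=[] holders={T5,T6}
Step 3: wait(T2) -> count=0 queue=[] holders={T2,T5,T6}
Step 4: signal(T6) -> count=1 queue=[] holders={T2,T5}
Step 5: wait(T1) -> count=0 queue=[] holders={T1,T2,T5}
Step 6: wait(T6) -> count=0 queue=[T6] holders={T1,T2,T5}
Step 7: signal(T5) -> count=0 queue=[] holders={T1,T2,T6}
Step 8: wait(T3) -> count=0 queue=[T3] holders={T1,T2,T6}
Step 9: wait(T4) -> count=0 queue=[T3,T4] holders={T1,T2,T6}
Final holders: T1,T2,T6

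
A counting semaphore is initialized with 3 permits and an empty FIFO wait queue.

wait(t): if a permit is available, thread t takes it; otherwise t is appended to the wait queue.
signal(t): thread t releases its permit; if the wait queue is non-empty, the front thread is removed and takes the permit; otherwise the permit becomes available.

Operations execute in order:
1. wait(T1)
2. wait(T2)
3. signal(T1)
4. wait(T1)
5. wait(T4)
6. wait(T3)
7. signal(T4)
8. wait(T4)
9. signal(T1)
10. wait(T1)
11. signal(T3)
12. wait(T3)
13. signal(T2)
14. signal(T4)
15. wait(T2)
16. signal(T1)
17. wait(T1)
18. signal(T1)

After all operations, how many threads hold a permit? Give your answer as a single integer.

Answer: 2

Derivation:
Step 1: wait(T1) -> count=2 queue=[] holders={T1}
Step 2: wait(T2) -> count=1 queue=[] holders={T1,T2}
Step 3: signal(T1) -> count=2 queue=[] holders={T2}
Step 4: wait(T1) -> count=1 queue=[] holders={T1,T2}
Step 5: wait(T4) -> count=0 queue=[] holders={T1,T2,T4}
Step 6: wait(T3) -> count=0 queue=[T3] holders={T1,T2,T4}
Step 7: signal(T4) -> count=0 queue=[] holders={T1,T2,T3}
Step 8: wait(T4) -> count=0 queue=[T4] holders={T1,T2,T3}
Step 9: signal(T1) -> count=0 queue=[] holders={T2,T3,T4}
Step 10: wait(T1) -> count=0 queue=[T1] holders={T2,T3,T4}
Step 11: signal(T3) -> count=0 queue=[] holders={T1,T2,T4}
Step 12: wait(T3) -> count=0 queue=[T3] holders={T1,T2,T4}
Step 13: signal(T2) -> count=0 queue=[] holders={T1,T3,T4}
Step 14: signal(T4) -> count=1 queue=[] holders={T1,T3}
Step 15: wait(T2) -> count=0 queue=[] holders={T1,T2,T3}
Step 16: signal(T1) -> count=1 queue=[] holders={T2,T3}
Step 17: wait(T1) -> count=0 queue=[] holders={T1,T2,T3}
Step 18: signal(T1) -> count=1 queue=[] holders={T2,T3}
Final holders: {T2,T3} -> 2 thread(s)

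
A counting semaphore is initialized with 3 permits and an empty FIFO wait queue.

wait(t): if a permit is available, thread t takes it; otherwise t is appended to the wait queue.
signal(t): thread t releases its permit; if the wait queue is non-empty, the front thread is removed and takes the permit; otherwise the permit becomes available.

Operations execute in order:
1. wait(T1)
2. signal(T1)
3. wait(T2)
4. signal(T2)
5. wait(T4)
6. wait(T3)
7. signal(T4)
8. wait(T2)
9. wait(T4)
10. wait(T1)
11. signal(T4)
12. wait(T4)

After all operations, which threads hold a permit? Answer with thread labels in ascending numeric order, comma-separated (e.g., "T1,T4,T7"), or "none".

Step 1: wait(T1) -> count=2 queue=[] holders={T1}
Step 2: signal(T1) -> count=3 queue=[] holders={none}
Step 3: wait(T2) -> count=2 queue=[] holders={T2}
Step 4: signal(T2) -> count=3 queue=[] holders={none}
Step 5: wait(T4) -> count=2 queue=[] holders={T4}
Step 6: wait(T3) -> count=1 queue=[] holders={T3,T4}
Step 7: signal(T4) -> count=2 queue=[] holders={T3}
Step 8: wait(T2) -> count=1 queue=[] holders={T2,T3}
Step 9: wait(T4) -> count=0 queue=[] holders={T2,T3,T4}
Step 10: wait(T1) -> count=0 queue=[T1] holders={T2,T3,T4}
Step 11: signal(T4) -> count=0 queue=[] holders={T1,T2,T3}
Step 12: wait(T4) -> count=0 queue=[T4] holders={T1,T2,T3}
Final holders: T1,T2,T3

Answer: T1,T2,T3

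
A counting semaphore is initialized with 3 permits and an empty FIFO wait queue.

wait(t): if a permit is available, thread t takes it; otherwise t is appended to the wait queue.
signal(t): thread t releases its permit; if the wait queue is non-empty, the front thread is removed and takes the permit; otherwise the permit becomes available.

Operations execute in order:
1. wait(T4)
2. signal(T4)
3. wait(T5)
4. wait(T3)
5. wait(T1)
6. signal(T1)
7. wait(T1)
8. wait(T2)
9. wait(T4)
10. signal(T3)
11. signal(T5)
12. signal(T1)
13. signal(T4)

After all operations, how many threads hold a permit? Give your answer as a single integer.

Answer: 1

Derivation:
Step 1: wait(T4) -> count=2 queue=[] holders={T4}
Step 2: signal(T4) -> count=3 queue=[] holders={none}
Step 3: wait(T5) -> count=2 queue=[] holders={T5}
Step 4: wait(T3) -> count=1 queue=[] holders={T3,T5}
Step 5: wait(T1) -> count=0 queue=[] holders={T1,T3,T5}
Step 6: signal(T1) -> count=1 queue=[] holders={T3,T5}
Step 7: wait(T1) -> count=0 queue=[] holders={T1,T3,T5}
Step 8: wait(T2) -> count=0 queue=[T2] holders={T1,T3,T5}
Step 9: wait(T4) -> count=0 queue=[T2,T4] holders={T1,T3,T5}
Step 10: signal(T3) -> count=0 queue=[T4] holders={T1,T2,T5}
Step 11: signal(T5) -> count=0 queue=[] holders={T1,T2,T4}
Step 12: signal(T1) -> count=1 queue=[] holders={T2,T4}
Step 13: signal(T4) -> count=2 queue=[] holders={T2}
Final holders: {T2} -> 1 thread(s)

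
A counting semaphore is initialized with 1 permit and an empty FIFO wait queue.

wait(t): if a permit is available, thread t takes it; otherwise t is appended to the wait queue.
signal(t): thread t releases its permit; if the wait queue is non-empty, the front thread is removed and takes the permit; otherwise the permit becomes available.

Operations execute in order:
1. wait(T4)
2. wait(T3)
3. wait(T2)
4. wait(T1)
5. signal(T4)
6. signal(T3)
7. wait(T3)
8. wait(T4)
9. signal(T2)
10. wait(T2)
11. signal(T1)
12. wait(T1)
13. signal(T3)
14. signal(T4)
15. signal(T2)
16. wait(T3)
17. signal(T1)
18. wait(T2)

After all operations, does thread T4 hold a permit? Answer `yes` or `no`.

Step 1: wait(T4) -> count=0 queue=[] holders={T4}
Step 2: wait(T3) -> count=0 queue=[T3] holders={T4}
Step 3: wait(T2) -> count=0 queue=[T3,T2] holders={T4}
Step 4: wait(T1) -> count=0 queue=[T3,T2,T1] holders={T4}
Step 5: signal(T4) -> count=0 queue=[T2,T1] holders={T3}
Step 6: signal(T3) -> count=0 queue=[T1] holders={T2}
Step 7: wait(T3) -> count=0 queue=[T1,T3] holders={T2}
Step 8: wait(T4) -> count=0 queue=[T1,T3,T4] holders={T2}
Step 9: signal(T2) -> count=0 queue=[T3,T4] holders={T1}
Step 10: wait(T2) -> count=0 queue=[T3,T4,T2] holders={T1}
Step 11: signal(T1) -> count=0 queue=[T4,T2] holders={T3}
Step 12: wait(T1) -> count=0 queue=[T4,T2,T1] holders={T3}
Step 13: signal(T3) -> count=0 queue=[T2,T1] holders={T4}
Step 14: signal(T4) -> count=0 queue=[T1] holders={T2}
Step 15: signal(T2) -> count=0 queue=[] holders={T1}
Step 16: wait(T3) -> count=0 queue=[T3] holders={T1}
Step 17: signal(T1) -> count=0 queue=[] holders={T3}
Step 18: wait(T2) -> count=0 queue=[T2] holders={T3}
Final holders: {T3} -> T4 not in holders

Answer: no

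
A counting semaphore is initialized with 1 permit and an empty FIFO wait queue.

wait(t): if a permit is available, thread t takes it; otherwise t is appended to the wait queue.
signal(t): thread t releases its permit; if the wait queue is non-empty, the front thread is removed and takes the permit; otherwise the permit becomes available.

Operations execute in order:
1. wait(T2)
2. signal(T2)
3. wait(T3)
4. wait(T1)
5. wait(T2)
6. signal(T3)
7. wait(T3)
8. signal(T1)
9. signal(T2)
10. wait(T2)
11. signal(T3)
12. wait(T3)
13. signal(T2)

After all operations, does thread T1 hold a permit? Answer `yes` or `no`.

Step 1: wait(T2) -> count=0 queue=[] holders={T2}
Step 2: signal(T2) -> count=1 queue=[] holders={none}
Step 3: wait(T3) -> count=0 queue=[] holders={T3}
Step 4: wait(T1) -> count=0 queue=[T1] holders={T3}
Step 5: wait(T2) -> count=0 queue=[T1,T2] holders={T3}
Step 6: signal(T3) -> count=0 queue=[T2] holders={T1}
Step 7: wait(T3) -> count=0 queue=[T2,T3] holders={T1}
Step 8: signal(T1) -> count=0 queue=[T3] holders={T2}
Step 9: signal(T2) -> count=0 queue=[] holders={T3}
Step 10: wait(T2) -> count=0 queue=[T2] holders={T3}
Step 11: signal(T3) -> count=0 queue=[] holders={T2}
Step 12: wait(T3) -> count=0 queue=[T3] holders={T2}
Step 13: signal(T2) -> count=0 queue=[] holders={T3}
Final holders: {T3} -> T1 not in holders

Answer: no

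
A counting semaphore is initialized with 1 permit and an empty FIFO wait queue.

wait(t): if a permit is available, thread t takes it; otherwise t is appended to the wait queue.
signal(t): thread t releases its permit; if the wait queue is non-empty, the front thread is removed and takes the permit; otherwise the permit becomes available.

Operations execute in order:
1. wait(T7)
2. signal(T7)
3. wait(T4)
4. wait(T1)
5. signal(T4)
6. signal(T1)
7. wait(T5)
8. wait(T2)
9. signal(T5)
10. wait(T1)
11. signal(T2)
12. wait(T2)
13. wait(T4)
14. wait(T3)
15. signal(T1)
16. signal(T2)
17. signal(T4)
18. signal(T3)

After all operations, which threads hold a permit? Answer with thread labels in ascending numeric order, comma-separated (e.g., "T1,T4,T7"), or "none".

Step 1: wait(T7) -> count=0 queue=[] holders={T7}
Step 2: signal(T7) -> count=1 queue=[] holders={none}
Step 3: wait(T4) -> count=0 queue=[] holders={T4}
Step 4: wait(T1) -> count=0 queue=[T1] holders={T4}
Step 5: signal(T4) -> count=0 queue=[] holders={T1}
Step 6: signal(T1) -> count=1 queue=[] holders={none}
Step 7: wait(T5) -> count=0 queue=[] holders={T5}
Step 8: wait(T2) -> count=0 queue=[T2] holders={T5}
Step 9: signal(T5) -> count=0 queue=[] holders={T2}
Step 10: wait(T1) -> count=0 queue=[T1] holders={T2}
Step 11: signal(T2) -> count=0 queue=[] holders={T1}
Step 12: wait(T2) -> count=0 queue=[T2] holders={T1}
Step 13: wait(T4) -> count=0 queue=[T2,T4] holders={T1}
Step 14: wait(T3) -> count=0 queue=[T2,T4,T3] holders={T1}
Step 15: signal(T1) -> count=0 queue=[T4,T3] holders={T2}
Step 16: signal(T2) -> count=0 queue=[T3] holders={T4}
Step 17: signal(T4) -> count=0 queue=[] holders={T3}
Step 18: signal(T3) -> count=1 queue=[] holders={none}
Final holders: none

Answer: none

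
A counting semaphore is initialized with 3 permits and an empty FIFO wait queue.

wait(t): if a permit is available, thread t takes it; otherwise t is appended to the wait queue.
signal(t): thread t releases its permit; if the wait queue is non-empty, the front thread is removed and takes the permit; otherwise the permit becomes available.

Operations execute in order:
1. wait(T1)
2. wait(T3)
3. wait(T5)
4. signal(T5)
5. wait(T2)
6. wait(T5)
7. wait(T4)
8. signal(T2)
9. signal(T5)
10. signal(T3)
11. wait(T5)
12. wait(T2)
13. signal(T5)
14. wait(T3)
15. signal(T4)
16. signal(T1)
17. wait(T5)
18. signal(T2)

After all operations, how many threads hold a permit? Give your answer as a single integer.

Answer: 2

Derivation:
Step 1: wait(T1) -> count=2 queue=[] holders={T1}
Step 2: wait(T3) -> count=1 queue=[] holders={T1,T3}
Step 3: wait(T5) -> count=0 queue=[] holders={T1,T3,T5}
Step 4: signal(T5) -> count=1 queue=[] holders={T1,T3}
Step 5: wait(T2) -> count=0 queue=[] holders={T1,T2,T3}
Step 6: wait(T5) -> count=0 queue=[T5] holders={T1,T2,T3}
Step 7: wait(T4) -> count=0 queue=[T5,T4] holders={T1,T2,T3}
Step 8: signal(T2) -> count=0 queue=[T4] holders={T1,T3,T5}
Step 9: signal(T5) -> count=0 queue=[] holders={T1,T3,T4}
Step 10: signal(T3) -> count=1 queue=[] holders={T1,T4}
Step 11: wait(T5) -> count=0 queue=[] holders={T1,T4,T5}
Step 12: wait(T2) -> count=0 queue=[T2] holders={T1,T4,T5}
Step 13: signal(T5) -> count=0 queue=[] holders={T1,T2,T4}
Step 14: wait(T3) -> count=0 queue=[T3] holders={T1,T2,T4}
Step 15: signal(T4) -> count=0 queue=[] holders={T1,T2,T3}
Step 16: signal(T1) -> count=1 queue=[] holders={T2,T3}
Step 17: wait(T5) -> count=0 queue=[] holders={T2,T3,T5}
Step 18: signal(T2) -> count=1 queue=[] holders={T3,T5}
Final holders: {T3,T5} -> 2 thread(s)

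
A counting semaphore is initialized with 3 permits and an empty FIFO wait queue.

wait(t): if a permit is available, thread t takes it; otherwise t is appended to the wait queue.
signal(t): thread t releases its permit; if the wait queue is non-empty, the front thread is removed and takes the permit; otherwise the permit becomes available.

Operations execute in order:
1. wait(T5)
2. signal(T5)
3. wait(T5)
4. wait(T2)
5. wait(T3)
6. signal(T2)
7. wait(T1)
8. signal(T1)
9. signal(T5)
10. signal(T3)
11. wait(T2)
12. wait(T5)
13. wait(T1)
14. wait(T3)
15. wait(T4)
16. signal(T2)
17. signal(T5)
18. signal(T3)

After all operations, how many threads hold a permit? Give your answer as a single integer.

Step 1: wait(T5) -> count=2 queue=[] holders={T5}
Step 2: signal(T5) -> count=3 queue=[] holders={none}
Step 3: wait(T5) -> count=2 queue=[] holders={T5}
Step 4: wait(T2) -> count=1 queue=[] holders={T2,T5}
Step 5: wait(T3) -> count=0 queue=[] holders={T2,T3,T5}
Step 6: signal(T2) -> count=1 queue=[] holders={T3,T5}
Step 7: wait(T1) -> count=0 queue=[] holders={T1,T3,T5}
Step 8: signal(T1) -> count=1 queue=[] holders={T3,T5}
Step 9: signal(T5) -> count=2 queue=[] holders={T3}
Step 10: signal(T3) -> count=3 queue=[] holders={none}
Step 11: wait(T2) -> count=2 queue=[] holders={T2}
Step 12: wait(T5) -> count=1 queue=[] holders={T2,T5}
Step 13: wait(T1) -> count=0 queue=[] holders={T1,T2,T5}
Step 14: wait(T3) -> count=0 queue=[T3] holders={T1,T2,T5}
Step 15: wait(T4) -> count=0 queue=[T3,T4] holders={T1,T2,T5}
Step 16: signal(T2) -> count=0 queue=[T4] holders={T1,T3,T5}
Step 17: signal(T5) -> count=0 queue=[] holders={T1,T3,T4}
Step 18: signal(T3) -> count=1 queue=[] holders={T1,T4}
Final holders: {T1,T4} -> 2 thread(s)

Answer: 2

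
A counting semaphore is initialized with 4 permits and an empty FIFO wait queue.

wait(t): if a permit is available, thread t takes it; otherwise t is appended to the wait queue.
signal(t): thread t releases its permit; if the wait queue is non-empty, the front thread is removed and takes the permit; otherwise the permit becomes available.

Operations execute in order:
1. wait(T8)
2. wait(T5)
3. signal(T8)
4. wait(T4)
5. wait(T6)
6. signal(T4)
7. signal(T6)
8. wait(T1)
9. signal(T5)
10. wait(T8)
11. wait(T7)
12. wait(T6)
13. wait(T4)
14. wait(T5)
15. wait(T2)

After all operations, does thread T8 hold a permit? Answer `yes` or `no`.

Step 1: wait(T8) -> count=3 queue=[] holders={T8}
Step 2: wait(T5) -> count=2 queue=[] holders={T5,T8}
Step 3: signal(T8) -> count=3 queue=[] holders={T5}
Step 4: wait(T4) -> count=2 queue=[] holders={T4,T5}
Step 5: wait(T6) -> count=1 queue=[] holders={T4,T5,T6}
Step 6: signal(T4) -> count=2 queue=[] holders={T5,T6}
Step 7: signal(T6) -> count=3 queue=[] holders={T5}
Step 8: wait(T1) -> count=2 queue=[] holders={T1,T5}
Step 9: signal(T5) -> count=3 queue=[] holders={T1}
Step 10: wait(T8) -> count=2 queue=[] holders={T1,T8}
Step 11: wait(T7) -> count=1 queue=[] holders={T1,T7,T8}
Step 12: wait(T6) -> count=0 queue=[] holders={T1,T6,T7,T8}
Step 13: wait(T4) -> count=0 queue=[T4] holders={T1,T6,T7,T8}
Step 14: wait(T5) -> count=0 queue=[T4,T5] holders={T1,T6,T7,T8}
Step 15: wait(T2) -> count=0 queue=[T4,T5,T2] holders={T1,T6,T7,T8}
Final holders: {T1,T6,T7,T8} -> T8 in holders

Answer: yes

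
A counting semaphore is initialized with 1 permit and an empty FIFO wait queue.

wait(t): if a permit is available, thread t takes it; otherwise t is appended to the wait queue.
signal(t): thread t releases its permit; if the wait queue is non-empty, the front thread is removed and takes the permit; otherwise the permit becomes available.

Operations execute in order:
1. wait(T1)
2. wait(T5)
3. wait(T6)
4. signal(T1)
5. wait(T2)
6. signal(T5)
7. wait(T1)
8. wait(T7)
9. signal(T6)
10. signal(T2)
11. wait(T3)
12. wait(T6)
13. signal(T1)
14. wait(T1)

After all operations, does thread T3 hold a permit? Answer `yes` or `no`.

Step 1: wait(T1) -> count=0 queue=[] holders={T1}
Step 2: wait(T5) -> count=0 queue=[T5] holders={T1}
Step 3: wait(T6) -> count=0 queue=[T5,T6] holders={T1}
Step 4: signal(T1) -> count=0 queue=[T6] holders={T5}
Step 5: wait(T2) -> count=0 queue=[T6,T2] holders={T5}
Step 6: signal(T5) -> count=0 queue=[T2] holders={T6}
Step 7: wait(T1) -> count=0 queue=[T2,T1] holders={T6}
Step 8: wait(T7) -> count=0 queue=[T2,T1,T7] holders={T6}
Step 9: signal(T6) -> count=0 queue=[T1,T7] holders={T2}
Step 10: signal(T2) -> count=0 queue=[T7] holders={T1}
Step 11: wait(T3) -> count=0 queue=[T7,T3] holders={T1}
Step 12: wait(T6) -> count=0 queue=[T7,T3,T6] holders={T1}
Step 13: signal(T1) -> count=0 queue=[T3,T6] holders={T7}
Step 14: wait(T1) -> count=0 queue=[T3,T6,T1] holders={T7}
Final holders: {T7} -> T3 not in holders

Answer: no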